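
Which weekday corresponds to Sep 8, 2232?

Doomsday rule: the anchor day for the 2200s is Friday. For year 32: 32÷12 = 2 r 8, and 8÷4 = 2, so 2+8+2 = 12.
Friday + 12 ≡ Wednesday — that's 2232's doomsday.
In September the doomsday date is Sep 5.
Sep 8 is 3 days after Sep 5; 3 mod 7 = 3, so Wednesday + 3 = Saturday.

Saturday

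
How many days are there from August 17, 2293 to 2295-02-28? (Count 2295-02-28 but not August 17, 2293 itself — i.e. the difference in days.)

560

Aug 17, 2293 → Aug 17, 2294: 365 days.
Aug 17, 2294 → Sep 17, 2294: 31 days (August has 31).
Sep 17, 2294 → Oct 17, 2294: 30 days (September has 30).
Oct 17, 2294 → Nov 17, 2294: 31 days (October has 31).
Nov 17, 2294 → Dec 17, 2294: 30 days (November has 30).
Dec 17, 2294 → Jan 17, 2295: 31 days (December has 31).
Jan 17, 2295 → Feb 17, 2295: 31 days (January has 31).
Feb 17, 2295 → Feb 28, 2295: 11 days.
Total: 560 days.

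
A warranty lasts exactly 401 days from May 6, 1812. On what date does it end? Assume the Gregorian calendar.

June 11, 1813

+365 (one year) → May 6, 1813 (36 left).
May has 31 days: +26 → Jun 1, 1813 (10 left).
+10 → Jun 11, 1813.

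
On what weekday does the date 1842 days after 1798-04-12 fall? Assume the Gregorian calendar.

Apr 12, 1798 is a Thursday.
1842 mod 7 = 1, so 1842 days after a Thursday is Thursday + 1 = Friday.

Friday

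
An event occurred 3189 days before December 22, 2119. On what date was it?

March 30, 2111

−365 (one year) → Dec 22, 2118 (2824 left).
−365 (one year) → Dec 22, 2117 (2459 left).
−365 (one year) → Dec 22, 2116 (2094 left).
−366 (one year; includes Feb 29, 2116) → Dec 22, 2115 (1728 left).
−365 (one year) → Dec 22, 2114 (1363 left).
−365 (one year) → Dec 22, 2113 (998 left).
−365 (one year) → Dec 22, 2112 (633 left).
−366 (one year; includes Feb 29, 2112) → Dec 22, 2111 (267 left).
−22 → Nov 30, 2111 (end of Nov, 30 days; 245 left).
−30 → Oct 31, 2111 (end of Oct, 31 days; 215 left).
−31 → Sep 30, 2111 (end of Sep, 30 days; 184 left).
−30 → Aug 31, 2111 (end of Aug, 31 days; 154 left).
−31 → Jul 31, 2111 (end of Jul, 31 days; 123 left).
−31 → Jun 30, 2111 (end of Jun, 30 days; 92 left).
−30 → May 31, 2111 (end of May, 31 days; 62 left).
−31 → Apr 30, 2111 (end of Apr, 30 days; 31 left).
−30 → Mar 31, 2111 (end of Mar, 31 days; 1 left).
−1 → Mar 30, 2111.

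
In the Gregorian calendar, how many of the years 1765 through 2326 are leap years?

Multiples of 4 in [1765,2326]: 140.
Of those, multiples of 100: 6 (not leap unless ÷400).
Multiples of 400: 1.
Leap years = 140 − 6 + 1 = 135.

135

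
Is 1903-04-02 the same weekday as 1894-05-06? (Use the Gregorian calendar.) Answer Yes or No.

From May 6, 1894 to Apr 2, 1903 is 3252 days.
3252 mod 7 = 4, so they are different weekdays.
(May 6, 1894 is a Sunday; Apr 2, 1903 is a Thursday.)

No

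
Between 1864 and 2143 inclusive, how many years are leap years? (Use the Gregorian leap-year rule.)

68

Multiples of 4 in [1864,2143]: 70.
Of those, multiples of 100: 3 (not leap unless ÷400).
Multiples of 400: 1.
Leap years = 70 − 3 + 1 = 68.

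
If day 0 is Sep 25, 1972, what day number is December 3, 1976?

Sep 25, 1972 → Sep 25, 1973: 365 days.
Sep 25, 1973 → Sep 25, 1974: 365 days.
Sep 25, 1974 → Sep 25, 1975: 365 days.
Sep 25, 1975 → Sep 25, 1976: 366 days (Feb 29, 1976 is in that span).
Sep 25, 1976 → Oct 25, 1976: 30 days (September has 30).
Oct 25, 1976 → Nov 25, 1976: 31 days (October has 31).
Nov 25, 1976 → Dec 3, 1976: 8 days.
Total: 1530 days.

1530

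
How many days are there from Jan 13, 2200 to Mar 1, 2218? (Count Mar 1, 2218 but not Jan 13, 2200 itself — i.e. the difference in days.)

6621

Jan 13, 2200 → Jan 13, 2201: 365 days.
Jan 13, 2201 → Jan 13, 2202: 365 days.
Jan 13, 2202 → Jan 13, 2203: 365 days.
Jan 13, 2203 → Jan 13, 2204: 365 days.
Jan 13, 2204 → Jan 13, 2205: 366 days (Feb 29, 2204 is in that span).
Jan 13, 2205 → Jan 13, 2206: 365 days.
Jan 13, 2206 → Jan 13, 2207: 365 days.
Jan 13, 2207 → Jan 13, 2208: 365 days.
Jan 13, 2208 → Jan 13, 2209: 366 days (Feb 29, 2208 is in that span).
Jan 13, 2209 → Jan 13, 2210: 365 days.
Jan 13, 2210 → Jan 13, 2211: 365 days.
Jan 13, 2211 → Jan 13, 2212: 365 days.
Jan 13, 2212 → Jan 13, 2213: 366 days (Feb 29, 2212 is in that span).
Jan 13, 2213 → Jan 13, 2214: 365 days.
Jan 13, 2214 → Jan 13, 2215: 365 days.
Jan 13, 2215 → Jan 13, 2216: 365 days.
Jan 13, 2216 → Jan 13, 2217: 366 days (Feb 29, 2216 is in that span).
Jan 13, 2217 → Jan 13, 2218: 365 days.
Jan 13, 2218 → Feb 13, 2218: 31 days (January has 31).
Feb 13, 2218 → Mar 1, 2218: 16 days.
Total: 6621 days.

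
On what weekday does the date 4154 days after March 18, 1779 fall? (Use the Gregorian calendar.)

Sunday

First find the weekday of Mar 18, 1779. Doomsday rule: the anchor day for the 1700s is Sunday. For year 79: 79÷12 = 6 r 7, and 7÷4 = 1, so 6+7+1 = 14.
Sunday + 14 ≡ Sunday — that's 1779's doomsday.
In March the doomsday date is Mar 14.
Mar 18 is 4 days after Mar 14; 4 mod 7 = 4, so Sunday + 4 = Thursday.
4154 mod 7 = 3, so 4154 days after a Thursday is Thursday + 3 = Sunday.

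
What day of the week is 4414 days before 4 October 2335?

Monday

Oct 4, 2335 is a Friday.
4414 mod 7 = 4, so 4414 days before a Friday is Friday − 4 = Monday.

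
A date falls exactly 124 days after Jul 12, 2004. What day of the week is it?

First find the weekday of Jul 12, 2004. Doomsday rule: the anchor day for the 2000s is Tuesday. For year 04: 4÷12 = 0 r 4, and 4÷4 = 1, so 0+4+1 = 5.
Tuesday + 5 ≡ Sunday — that's 2004's doomsday.
In July the doomsday date is Jul 11.
Jul 12 is 1 day after Jul 11; 1 mod 7 = 1, so Sunday + 1 = Monday.
124 mod 7 = 5, so 124 days after a Monday is Monday + 5 = Saturday.

Saturday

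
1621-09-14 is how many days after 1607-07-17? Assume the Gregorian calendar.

Jul 17, 1607 → Jul 17, 1608: 366 days (Feb 29, 1608 is in that span).
Jul 17, 1608 → Jul 17, 1609: 365 days.
Jul 17, 1609 → Jul 17, 1610: 365 days.
Jul 17, 1610 → Jul 17, 1611: 365 days.
Jul 17, 1611 → Jul 17, 1612: 366 days (Feb 29, 1612 is in that span).
Jul 17, 1612 → Jul 17, 1613: 365 days.
Jul 17, 1613 → Jul 17, 1614: 365 days.
Jul 17, 1614 → Jul 17, 1615: 365 days.
Jul 17, 1615 → Jul 17, 1616: 366 days (Feb 29, 1616 is in that span).
Jul 17, 1616 → Jul 17, 1617: 365 days.
Jul 17, 1617 → Jul 17, 1618: 365 days.
Jul 17, 1618 → Jul 17, 1619: 365 days.
Jul 17, 1619 → Jul 17, 1620: 366 days (Feb 29, 1620 is in that span).
Jul 17, 1620 → Jul 17, 1621: 365 days.
Jul 17, 1621 → Aug 17, 1621: 31 days (July has 31).
Aug 17, 1621 → Sep 14, 1621: 28 days.
Total: 5173 days.

5173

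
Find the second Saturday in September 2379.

September 8, 2379

September 1, 2379 is a Saturday.
The first Saturday is therefore September 1 (same day).
The second Saturday is 1 + 1×7 = September 8.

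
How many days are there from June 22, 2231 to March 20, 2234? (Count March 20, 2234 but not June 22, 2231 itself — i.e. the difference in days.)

Jun 22, 2231 → Jun 22, 2232: 366 days (Feb 29, 2232 is in that span).
Jun 22, 2232 → Jun 22, 2233: 365 days.
Jun 22, 2233 → Jul 22, 2233: 30 days (June has 30).
Jul 22, 2233 → Aug 22, 2233: 31 days (July has 31).
Aug 22, 2233 → Sep 22, 2233: 31 days (August has 31).
Sep 22, 2233 → Oct 22, 2233: 30 days (September has 30).
Oct 22, 2233 → Nov 22, 2233: 31 days (October has 31).
Nov 22, 2233 → Dec 22, 2233: 30 days (November has 30).
Dec 22, 2233 → Jan 22, 2234: 31 days (December has 31).
Jan 22, 2234 → Feb 22, 2234: 31 days (January has 31).
Feb 22, 2234 → Mar 20, 2234: 26 days.
Total: 1002 days.

1002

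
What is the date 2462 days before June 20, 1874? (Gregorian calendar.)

−365 (one year) → Jun 20, 1873 (2097 left).
−365 (one year) → Jun 20, 1872 (1732 left).
−366 (one year; includes Feb 29, 1872) → Jun 20, 1871 (1366 left).
−365 (one year) → Jun 20, 1870 (1001 left).
−365 (one year) → Jun 20, 1869 (636 left).
−365 (one year) → Jun 20, 1868 (271 left).
−20 → May 31, 1868 (end of May, 31 days; 251 left).
−31 → Apr 30, 1868 (end of Apr, 30 days; 220 left).
−30 → Mar 31, 1868 (end of Mar, 31 days; 190 left).
−31 → Feb 29, 1868 (end of Feb, 29 days; 159 left).
−29 → Jan 31, 1868 (end of Jan, 31 days; 130 left).
−31 → Dec 31, 1867 (end of Dec, 31 days; 99 left).
−31 → Nov 30, 1867 (end of Nov, 30 days; 68 left).
−30 → Oct 31, 1867 (end of Oct, 31 days; 38 left).
−31 → Sep 30, 1867 (end of Sep, 30 days; 7 left).
−7 → Sep 23, 1867.

September 23, 1867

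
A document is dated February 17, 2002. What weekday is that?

Doomsday rule: the anchor day for the 2000s is Tuesday. For year 02: 2÷12 = 0 r 2, and 2÷4 = 0, so 0+2+0 = 2.
Tuesday + 2 ≡ Thursday — that's 2002's doomsday.
In February the doomsday date is Feb 28 (2002 is not a leap year).
Feb 17 is 11 days before Feb 28; 11 mod 7 = 4, so Thursday − 4 = Sunday.

Sunday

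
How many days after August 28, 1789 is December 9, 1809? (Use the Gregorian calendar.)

Aug 28, 1789 → Aug 28, 1790: 365 days.
Aug 28, 1790 → Aug 28, 1791: 365 days.
Aug 28, 1791 → Aug 28, 1792: 366 days (Feb 29, 1792 is in that span).
Aug 28, 1792 → Aug 28, 1793: 365 days.
Aug 28, 1793 → Aug 28, 1794: 365 days.
Aug 28, 1794 → Aug 28, 1795: 365 days.
Aug 28, 1795 → Aug 28, 1796: 366 days (Feb 29, 1796 is in that span).
Aug 28, 1796 → Aug 28, 1797: 365 days.
Aug 28, 1797 → Aug 28, 1798: 365 days.
Aug 28, 1798 → Aug 28, 1799: 365 days.
Aug 28, 1799 → Aug 28, 1800: 365 days.
Aug 28, 1800 → Aug 28, 1801: 365 days.
Aug 28, 1801 → Aug 28, 1802: 365 days.
Aug 28, 1802 → Aug 28, 1803: 365 days.
Aug 28, 1803 → Aug 28, 1804: 366 days (Feb 29, 1804 is in that span).
Aug 28, 1804 → Aug 28, 1805: 365 days.
Aug 28, 1805 → Aug 28, 1806: 365 days.
Aug 28, 1806 → Aug 28, 1807: 365 days.
Aug 28, 1807 → Aug 28, 1808: 366 days (Feb 29, 1808 is in that span).
Aug 28, 1808 → Aug 28, 1809: 365 days.
Aug 28, 1809 → Sep 28, 1809: 31 days (August has 31).
Sep 28, 1809 → Oct 28, 1809: 30 days (September has 30).
Oct 28, 1809 → Nov 28, 1809: 31 days (October has 31).
Nov 28, 1809 → Dec 9, 1809: 11 days.
Total: 7407 days.

7407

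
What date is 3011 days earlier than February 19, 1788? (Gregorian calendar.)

November 22, 1779

−365 (one year) → Feb 19, 1787 (2646 left).
−365 (one year) → Feb 19, 1786 (2281 left).
−365 (one year) → Feb 19, 1785 (1916 left).
−366 (one year; includes Feb 29, 1784) → Feb 19, 1784 (1550 left).
−365 (one year) → Feb 19, 1783 (1185 left).
−365 (one year) → Feb 19, 1782 (820 left).
−365 (one year) → Feb 19, 1781 (455 left).
−366 (one year; includes Feb 29, 1780) → Feb 19, 1780 (89 left).
−19 → Jan 31, 1780 (end of Jan, 31 days; 70 left).
−31 → Dec 31, 1779 (end of Dec, 31 days; 39 left).
−31 → Nov 30, 1779 (end of Nov, 30 days; 8 left).
−8 → Nov 22, 1779.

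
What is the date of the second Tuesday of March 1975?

March 1, 1975 is a Saturday.
The first Tuesday is therefore March 4 (3 days later).
The second Tuesday is 4 + 1×7 = March 11.

March 11, 1975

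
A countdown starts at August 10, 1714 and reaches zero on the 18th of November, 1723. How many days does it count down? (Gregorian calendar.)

Aug 10, 1714 → Aug 10, 1715: 365 days.
Aug 10, 1715 → Aug 10, 1716: 366 days (Feb 29, 1716 is in that span).
Aug 10, 1716 → Aug 10, 1717: 365 days.
Aug 10, 1717 → Aug 10, 1718: 365 days.
Aug 10, 1718 → Aug 10, 1719: 365 days.
Aug 10, 1719 → Aug 10, 1720: 366 days (Feb 29, 1720 is in that span).
Aug 10, 1720 → Aug 10, 1721: 365 days.
Aug 10, 1721 → Aug 10, 1722: 365 days.
Aug 10, 1722 → Aug 10, 1723: 365 days.
Aug 10, 1723 → Sep 10, 1723: 31 days (August has 31).
Sep 10, 1723 → Oct 10, 1723: 30 days (September has 30).
Oct 10, 1723 → Nov 10, 1723: 31 days (October has 31).
Nov 10, 1723 → Nov 18, 1723: 8 days.
Total: 3387 days.

3387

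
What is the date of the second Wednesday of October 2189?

October 14, 2189

October 1, 2189 is a Thursday.
The first Wednesday is therefore October 7 (6 days later).
The second Wednesday is 7 + 1×7 = October 14.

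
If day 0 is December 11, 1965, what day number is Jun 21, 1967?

557

Dec 11, 1965 → Dec 11, 1966: 365 days.
Dec 11, 1966 → Jan 11, 1967: 31 days (December has 31).
Jan 11, 1967 → Feb 11, 1967: 31 days (January has 31).
Feb 11, 1967 → Mar 11, 1967: 28 days (February has 28).
Mar 11, 1967 → Apr 11, 1967: 31 days (March has 31).
Apr 11, 1967 → May 11, 1967: 30 days (April has 30).
May 11, 1967 → Jun 11, 1967: 31 days (May has 31).
Jun 11, 1967 → Jun 21, 1967: 10 days.
Total: 557 days.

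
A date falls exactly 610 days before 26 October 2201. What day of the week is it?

Oct 26, 2201 is a Monday.
610 mod 7 = 1, so 610 days before a Monday is Monday − 1 = Sunday.

Sunday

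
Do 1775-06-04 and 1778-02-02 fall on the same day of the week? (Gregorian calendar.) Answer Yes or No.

From Jun 4, 1775 to Feb 2, 1778 is 974 days.
974 mod 7 = 1, so they are different weekdays.
(Jun 4, 1775 is a Sunday; Feb 2, 1778 is a Monday.)

No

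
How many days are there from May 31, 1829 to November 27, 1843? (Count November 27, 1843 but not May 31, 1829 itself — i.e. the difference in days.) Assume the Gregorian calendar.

5293

May 31, 1829 → May 31, 1830: 365 days.
May 31, 1830 → May 31, 1831: 365 days.
May 31, 1831 → May 31, 1832: 366 days (Feb 29, 1832 is in that span).
May 31, 1832 → May 31, 1833: 365 days.
May 31, 1833 → May 31, 1834: 365 days.
May 31, 1834 → May 31, 1835: 365 days.
May 31, 1835 → May 31, 1836: 366 days (Feb 29, 1836 is in that span).
May 31, 1836 → May 31, 1837: 365 days.
May 31, 1837 → May 31, 1838: 365 days.
May 31, 1838 → May 31, 1839: 365 days.
May 31, 1839 → May 31, 1840: 366 days (Feb 29, 1840 is in that span).
May 31, 1840 → May 31, 1841: 365 days.
May 31, 1841 → May 31, 1842: 365 days.
May 31, 1842 → May 31, 1843: 365 days.
May 31, 1843 → Jun 30, 1843: 30 days (May has 31).
Jun 30, 1843 → Jul 30, 1843: 30 days (June has 30).
Jul 30, 1843 → Aug 30, 1843: 31 days (July has 31).
Aug 30, 1843 → Sep 30, 1843: 31 days (August has 31).
Sep 30, 1843 → Oct 30, 1843: 30 days (September has 30).
Oct 30, 1843 → Nov 27, 1843: 28 days.
Total: 5293 days.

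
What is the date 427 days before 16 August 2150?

−365 (one year) → Aug 16, 2149 (62 left).
−16 → Jul 31, 2149 (end of Jul, 31 days; 46 left).
−31 → Jun 30, 2149 (end of Jun, 30 days; 15 left).
−15 → Jun 15, 2149.

June 15, 2149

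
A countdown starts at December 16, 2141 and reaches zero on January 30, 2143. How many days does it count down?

Dec 16, 2141 → Dec 16, 2142: 365 days.
Dec 16, 2142 → Jan 16, 2143: 31 days (December has 31).
Jan 16, 2143 → Jan 30, 2143: 14 days.
Total: 410 days.

410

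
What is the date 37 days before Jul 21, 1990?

−21 → Jun 30, 1990 (end of Jun, 30 days; 16 left).
−16 → Jun 14, 1990.

June 14, 1990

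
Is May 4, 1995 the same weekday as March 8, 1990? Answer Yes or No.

From Mar 8, 1990 to May 4, 1995 is 1883 days.
1883 mod 7 = 0, so they are the same weekday.
(Mar 8, 1990 is a Thursday; May 4, 1995 is a Thursday.)

Yes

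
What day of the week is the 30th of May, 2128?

Sunday

Doomsday rule: the anchor day for the 2100s is Sunday. For year 28: 28÷12 = 2 r 4, and 4÷4 = 1, so 2+4+1 = 7.
Sunday + 7 ≡ Sunday — that's 2128's doomsday.
In May the doomsday date is May 9.
May 30 is 21 days after May 9; 21 mod 7 = 0, so Sunday + 0 = Sunday.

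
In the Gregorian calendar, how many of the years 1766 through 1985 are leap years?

53

Multiples of 4 in [1766,1985]: 55.
Of those, multiples of 100: 2 (not leap unless ÷400).
Multiples of 400: 0.
Leap years = 55 − 2 + 0 = 53.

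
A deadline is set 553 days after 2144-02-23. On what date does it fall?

+366 (one year; includes Feb 29, 2144) → Feb 23, 2145 (187 left).
Feb has 28 days: +6 → Mar 1, 2145 (181 left).
Mar has 31 days: +31 → Apr 1, 2145 (150 left).
Apr has 30 days: +30 → May 1, 2145 (120 left).
May has 31 days: +31 → Jun 1, 2145 (89 left).
Jun has 30 days: +30 → Jul 1, 2145 (59 left).
Jul has 31 days: +31 → Aug 1, 2145 (28 left).
+28 → Aug 29, 2145.

August 29, 2145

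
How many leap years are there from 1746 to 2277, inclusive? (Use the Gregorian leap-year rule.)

Multiples of 4 in [1746,2277]: 133.
Of those, multiples of 100: 5 (not leap unless ÷400).
Multiples of 400: 1.
Leap years = 133 − 5 + 1 = 129.

129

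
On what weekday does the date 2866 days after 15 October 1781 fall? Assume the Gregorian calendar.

Oct 15, 1781 is a Monday.
2866 mod 7 = 3, so 2866 days after a Monday is Monday + 3 = Thursday.

Thursday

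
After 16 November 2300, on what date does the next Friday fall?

November 23, 2300

Nov 16, 2300 is a Friday.
From Friday to the next Friday is 7 days.
Nov 16, 2300 + 7 = Nov 23, 2300.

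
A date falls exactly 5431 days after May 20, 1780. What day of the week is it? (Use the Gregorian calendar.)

May 20, 1780 is a Saturday.
5431 mod 7 = 6, so 5431 days after a Saturday is Saturday + 6 = Friday.

Friday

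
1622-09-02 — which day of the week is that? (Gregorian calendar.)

Doomsday rule: the anchor day for the 1600s is Tuesday. For year 22: 22÷12 = 1 r 10, and 10÷4 = 2, so 1+10+2 = 13.
Tuesday + 13 ≡ Monday — that's 1622's doomsday.
In September the doomsday date is Sep 5.
Sep 2 is 3 days before Sep 5; 3 mod 7 = 3, so Monday − 3 = Friday.

Friday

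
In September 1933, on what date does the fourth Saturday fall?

September 1, 1933 is a Friday.
The first Saturday is therefore September 2 (1 days later).
The fourth Saturday is 2 + 3×7 = September 23.

September 23, 1933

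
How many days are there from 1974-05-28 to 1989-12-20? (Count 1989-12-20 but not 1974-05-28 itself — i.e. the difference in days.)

May 28, 1974 → May 28, 1975: 365 days.
May 28, 1975 → May 28, 1976: 366 days (Feb 29, 1976 is in that span).
May 28, 1976 → May 28, 1977: 365 days.
May 28, 1977 → May 28, 1978: 365 days.
May 28, 1978 → May 28, 1979: 365 days.
May 28, 1979 → May 28, 1980: 366 days (Feb 29, 1980 is in that span).
May 28, 1980 → May 28, 1981: 365 days.
May 28, 1981 → May 28, 1982: 365 days.
May 28, 1982 → May 28, 1983: 365 days.
May 28, 1983 → May 28, 1984: 366 days (Feb 29, 1984 is in that span).
May 28, 1984 → May 28, 1985: 365 days.
May 28, 1985 → May 28, 1986: 365 days.
May 28, 1986 → May 28, 1987: 365 days.
May 28, 1987 → May 28, 1988: 366 days (Feb 29, 1988 is in that span).
May 28, 1988 → May 28, 1989: 365 days.
May 28, 1989 → Jun 28, 1989: 31 days (May has 31).
Jun 28, 1989 → Jul 28, 1989: 30 days (June has 30).
Jul 28, 1989 → Aug 28, 1989: 31 days (July has 31).
Aug 28, 1989 → Sep 28, 1989: 31 days (August has 31).
Sep 28, 1989 → Oct 28, 1989: 30 days (September has 30).
Oct 28, 1989 → Nov 28, 1989: 31 days (October has 31).
Nov 28, 1989 → Dec 20, 1989: 22 days.
Total: 5685 days.

5685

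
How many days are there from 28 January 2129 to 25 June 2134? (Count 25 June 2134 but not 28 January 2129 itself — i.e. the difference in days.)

Jan 28, 2129 → Jan 28, 2130: 365 days.
Jan 28, 2130 → Jan 28, 2131: 365 days.
Jan 28, 2131 → Jan 28, 2132: 365 days.
Jan 28, 2132 → Jan 28, 2133: 366 days (Feb 29, 2132 is in that span).
Jan 28, 2133 → Jan 28, 2134: 365 days.
Jan 28, 2134 → Feb 28, 2134: 31 days (January has 31).
Feb 28, 2134 → Mar 28, 2134: 28 days (February has 28).
Mar 28, 2134 → Apr 28, 2134: 31 days (March has 31).
Apr 28, 2134 → May 28, 2134: 30 days (April has 30).
May 28, 2134 → Jun 25, 2134: 28 days.
Total: 1974 days.

1974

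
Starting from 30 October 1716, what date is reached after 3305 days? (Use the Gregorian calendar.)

+365 (one year) → Oct 30, 1717 (2940 left).
+365 (one year) → Oct 30, 1718 (2575 left).
+365 (one year) → Oct 30, 1719 (2210 left).
+366 (one year; includes Feb 29, 1720) → Oct 30, 1720 (1844 left).
+365 (one year) → Oct 30, 1721 (1479 left).
+365 (one year) → Oct 30, 1722 (1114 left).
+365 (one year) → Oct 30, 1723 (749 left).
+366 (one year; includes Feb 29, 1724) → Oct 30, 1724 (383 left).
Oct has 31 days: +2 → Nov 1, 1724 (381 left).
Nov has 30 days: +30 → Dec 1, 1724 (351 left).
Dec has 31 days: +31 → Jan 1, 1725 (320 left).
Jan has 31 days: +31 → Feb 1, 1725 (289 left).
Feb has 28 days: +28 → Mar 1, 1725 (261 left).
Mar has 31 days: +31 → Apr 1, 1725 (230 left).
Apr has 30 days: +30 → May 1, 1725 (200 left).
May has 31 days: +31 → Jun 1, 1725 (169 left).
Jun has 30 days: +30 → Jul 1, 1725 (139 left).
Jul has 31 days: +31 → Aug 1, 1725 (108 left).
Aug has 31 days: +31 → Sep 1, 1725 (77 left).
Sep has 30 days: +30 → Oct 1, 1725 (47 left).
Oct has 31 days: +31 → Nov 1, 1725 (16 left).
+16 → Nov 17, 1725.

November 17, 1725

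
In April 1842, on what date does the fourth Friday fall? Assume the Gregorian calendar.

April 1, 1842 is a Friday.
The first Friday is therefore April 1 (same day).
The fourth Friday is 1 + 3×7 = April 22.

April 22, 1842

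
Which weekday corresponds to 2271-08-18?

Doomsday rule: the anchor day for the 2200s is Friday. For year 71: 71÷12 = 5 r 11, and 11÷4 = 2, so 5+11+2 = 18.
Friday + 18 ≡ Tuesday — that's 2271's doomsday.
In August the doomsday date is Aug 8.
Aug 18 is 10 days after Aug 8; 10 mod 7 = 3, so Tuesday + 3 = Friday.

Friday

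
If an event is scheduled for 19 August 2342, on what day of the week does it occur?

Doomsday rule: the anchor day for the 2300s is Wednesday. For year 42: 42÷12 = 3 r 6, and 6÷4 = 1, so 3+6+1 = 10.
Wednesday + 10 ≡ Saturday — that's 2342's doomsday.
In August the doomsday date is Aug 8.
Aug 19 is 11 days after Aug 8; 11 mod 7 = 4, so Saturday + 4 = Wednesday.

Wednesday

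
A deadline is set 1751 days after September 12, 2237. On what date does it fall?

June 29, 2242

+365 (one year) → Sep 12, 2238 (1386 left).
+365 (one year) → Sep 12, 2239 (1021 left).
+366 (one year; includes Feb 29, 2240) → Sep 12, 2240 (655 left).
+365 (one year) → Sep 12, 2241 (290 left).
Sep has 30 days: +19 → Oct 1, 2241 (271 left).
Oct has 31 days: +31 → Nov 1, 2241 (240 left).
Nov has 30 days: +30 → Dec 1, 2241 (210 left).
Dec has 31 days: +31 → Jan 1, 2242 (179 left).
Jan has 31 days: +31 → Feb 1, 2242 (148 left).
Feb has 28 days: +28 → Mar 1, 2242 (120 left).
Mar has 31 days: +31 → Apr 1, 2242 (89 left).
Apr has 30 days: +30 → May 1, 2242 (59 left).
May has 31 days: +31 → Jun 1, 2242 (28 left).
+28 → Jun 29, 2242.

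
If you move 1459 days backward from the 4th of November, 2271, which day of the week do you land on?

Wednesday

Nov 4, 2271 is a Saturday.
1459 mod 7 = 3, so 1459 days before a Saturday is Saturday − 3 = Wednesday.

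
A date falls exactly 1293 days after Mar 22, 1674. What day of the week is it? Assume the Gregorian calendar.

Mar 22, 1674 is a Thursday.
1293 mod 7 = 5, so 1293 days after a Thursday is Thursday + 5 = Tuesday.

Tuesday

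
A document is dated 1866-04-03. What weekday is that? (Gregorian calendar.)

Tuesday

Doomsday rule: the anchor day for the 1800s is Friday. For year 66: 66÷12 = 5 r 6, and 6÷4 = 1, so 5+6+1 = 12.
Friday + 12 ≡ Wednesday — that's 1866's doomsday.
In April the doomsday date is Apr 4.
Apr 3 is 1 day before Apr 4; 1 mod 7 = 1, so Wednesday − 1 = Tuesday.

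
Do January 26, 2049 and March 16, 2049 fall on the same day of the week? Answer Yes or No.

From Jan 26, 2049 to Mar 16, 2049 is 49 days.
49 mod 7 = 0, so they are the same weekday.
(Jan 26, 2049 is a Tuesday; Mar 16, 2049 is a Tuesday.)

Yes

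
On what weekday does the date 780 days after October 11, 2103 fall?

Sunday

Oct 11, 2103 is a Thursday.
780 mod 7 = 3, so 780 days after a Thursday is Thursday + 3 = Sunday.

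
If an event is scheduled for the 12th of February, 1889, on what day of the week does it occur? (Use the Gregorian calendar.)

Doomsday rule: the anchor day for the 1800s is Friday. For year 89: 89÷12 = 7 r 5, and 5÷4 = 1, so 7+5+1 = 13.
Friday + 13 ≡ Thursday — that's 1889's doomsday.
In February the doomsday date is Feb 28 (1889 is not a leap year).
Feb 12 is 16 days before Feb 28; 16 mod 7 = 2, so Thursday − 2 = Tuesday.

Tuesday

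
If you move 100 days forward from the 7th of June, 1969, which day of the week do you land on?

Jun 7, 1969 is a Saturday.
100 mod 7 = 2, so 100 days after a Saturday is Saturday + 2 = Monday.

Monday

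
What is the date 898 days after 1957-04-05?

September 20, 1959

+365 (one year) → Apr 5, 1958 (533 left).
+365 (one year) → Apr 5, 1959 (168 left).
Apr has 30 days: +26 → May 1, 1959 (142 left).
May has 31 days: +31 → Jun 1, 1959 (111 left).
Jun has 30 days: +30 → Jul 1, 1959 (81 left).
Jul has 31 days: +31 → Aug 1, 1959 (50 left).
Aug has 31 days: +31 → Sep 1, 1959 (19 left).
+19 → Sep 20, 1959.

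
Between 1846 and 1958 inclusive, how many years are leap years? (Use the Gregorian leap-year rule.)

Multiples of 4 in [1846,1958]: 28.
Of those, multiples of 100: 1 (not leap unless ÷400).
Multiples of 400: 0.
Leap years = 28 − 1 + 0 = 27.

27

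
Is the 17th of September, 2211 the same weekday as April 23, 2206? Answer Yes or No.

From Apr 23, 2206 to Sep 17, 2211 is 1973 days.
1973 mod 7 = 6, so they are different weekdays.
(Apr 23, 2206 is a Wednesday; Sep 17, 2211 is a Tuesday.)

No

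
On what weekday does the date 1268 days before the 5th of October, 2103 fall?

First find the weekday of Oct 5, 2103. Doomsday rule: the anchor day for the 2100s is Sunday. For year 03: 3÷12 = 0 r 3, and 3÷4 = 0, so 0+3+0 = 3.
Sunday + 3 ≡ Wednesday — that's 2103's doomsday.
In October the doomsday date is Oct 10.
Oct 5 is 5 days before Oct 10; 5 mod 7 = 5, so Wednesday − 5 = Friday.
1268 mod 7 = 1, so 1268 days before a Friday is Friday − 1 = Thursday.

Thursday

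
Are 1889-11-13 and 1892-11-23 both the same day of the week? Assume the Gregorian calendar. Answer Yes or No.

Yes

From Nov 13, 1889 to Nov 23, 1892 is 1106 days.
1106 mod 7 = 0, so they are the same weekday.
(Nov 13, 1889 is a Wednesday; Nov 23, 1892 is a Wednesday.)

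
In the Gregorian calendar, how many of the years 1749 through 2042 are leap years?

71

Multiples of 4 in [1749,2042]: 73.
Of those, multiples of 100: 3 (not leap unless ÷400).
Multiples of 400: 1.
Leap years = 73 − 3 + 1 = 71.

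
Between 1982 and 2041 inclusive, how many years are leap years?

15

Multiples of 4 in [1982,2041]: 15.
Of those, multiples of 100: 1 (not leap unless ÷400).
Multiples of 400: 1.
Leap years = 15 − 1 + 1 = 15.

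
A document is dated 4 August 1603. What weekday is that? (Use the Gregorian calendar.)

Monday

Doomsday rule: the anchor day for the 1600s is Tuesday. For year 03: 3÷12 = 0 r 3, and 3÷4 = 0, so 0+3+0 = 3.
Tuesday + 3 ≡ Friday — that's 1603's doomsday.
In August the doomsday date is Aug 8.
Aug 4 is 4 days before Aug 8; 4 mod 7 = 4, so Friday − 4 = Monday.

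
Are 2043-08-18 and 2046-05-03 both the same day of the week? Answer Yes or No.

No

From Aug 18, 2043 to May 3, 2046 is 989 days.
989 mod 7 = 2, so they are different weekdays.
(Aug 18, 2043 is a Tuesday; May 3, 2046 is a Thursday.)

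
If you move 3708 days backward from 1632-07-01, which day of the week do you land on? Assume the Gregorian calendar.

Saturday

First find the weekday of Jul 1, 1632. Doomsday rule: the anchor day for the 1600s is Tuesday. For year 32: 32÷12 = 2 r 8, and 8÷4 = 2, so 2+8+2 = 12.
Tuesday + 12 ≡ Sunday — that's 1632's doomsday.
In July the doomsday date is Jul 11.
Jul 1 is 10 days before Jul 11; 10 mod 7 = 3, so Sunday − 3 = Thursday.
3708 mod 7 = 5, so 3708 days before a Thursday is Thursday − 5 = Saturday.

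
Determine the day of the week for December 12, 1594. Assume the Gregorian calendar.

Monday

Doomsday rule: the anchor day for the 1500s is Wednesday. For year 94: 94÷12 = 7 r 10, and 10÷4 = 2, so 7+10+2 = 19.
Wednesday + 19 ≡ Monday — that's 1594's doomsday.
In December the doomsday date is Dec 12.
Dec 12 is the doomsday itself: Monday.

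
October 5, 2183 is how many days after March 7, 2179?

Mar 7, 2179 → Mar 7, 2180: 366 days (Feb 29, 2180 is in that span).
Mar 7, 2180 → Mar 7, 2181: 365 days.
Mar 7, 2181 → Mar 7, 2182: 365 days.
Mar 7, 2182 → Mar 7, 2183: 365 days.
Mar 7, 2183 → Apr 7, 2183: 31 days (March has 31).
Apr 7, 2183 → May 7, 2183: 30 days (April has 30).
May 7, 2183 → Jun 7, 2183: 31 days (May has 31).
Jun 7, 2183 → Jul 7, 2183: 30 days (June has 30).
Jul 7, 2183 → Aug 7, 2183: 31 days (July has 31).
Aug 7, 2183 → Sep 7, 2183: 31 days (August has 31).
Sep 7, 2183 → Oct 5, 2183: 28 days.
Total: 1673 days.

1673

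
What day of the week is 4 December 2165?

Wednesday

Doomsday rule: the anchor day for the 2100s is Sunday. For year 65: 65÷12 = 5 r 5, and 5÷4 = 1, so 5+5+1 = 11.
Sunday + 11 ≡ Thursday — that's 2165's doomsday.
In December the doomsday date is Dec 12.
Dec 4 is 8 days before Dec 12; 8 mod 7 = 1, so Thursday − 1 = Wednesday.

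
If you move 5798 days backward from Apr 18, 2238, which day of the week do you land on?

Monday

First find the weekday of Apr 18, 2238. Doomsday rule: the anchor day for the 2200s is Friday. For year 38: 38÷12 = 3 r 2, and 2÷4 = 0, so 3+2+0 = 5.
Friday + 5 ≡ Wednesday — that's 2238's doomsday.
In April the doomsday date is Apr 4.
Apr 18 is 14 days after Apr 4; 14 mod 7 = 0, so Wednesday + 0 = Wednesday.
5798 mod 7 = 2, so 5798 days before a Wednesday is Wednesday − 2 = Monday.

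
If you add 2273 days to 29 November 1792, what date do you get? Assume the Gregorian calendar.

+365 (one year) → Nov 29, 1793 (1908 left).
+365 (one year) → Nov 29, 1794 (1543 left).
+365 (one year) → Nov 29, 1795 (1178 left).
+366 (one year; includes Feb 29, 1796) → Nov 29, 1796 (812 left).
+365 (one year) → Nov 29, 1797 (447 left).
+365 (one year) → Nov 29, 1798 (82 left).
Nov has 30 days: +2 → Dec 1, 1798 (80 left).
Dec has 31 days: +31 → Jan 1, 1799 (49 left).
Jan has 31 days: +31 → Feb 1, 1799 (18 left).
+18 → Feb 19, 1799.

February 19, 1799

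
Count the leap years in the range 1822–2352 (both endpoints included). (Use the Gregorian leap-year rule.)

Multiples of 4 in [1822,2352]: 133.
Of those, multiples of 100: 5 (not leap unless ÷400).
Multiples of 400: 1.
Leap years = 133 − 5 + 1 = 129.

129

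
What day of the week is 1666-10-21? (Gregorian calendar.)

Doomsday rule: the anchor day for the 1600s is Tuesday. For year 66: 66÷12 = 5 r 6, and 6÷4 = 1, so 5+6+1 = 12.
Tuesday + 12 ≡ Sunday — that's 1666's doomsday.
In October the doomsday date is Oct 10.
Oct 21 is 11 days after Oct 10; 11 mod 7 = 4, so Sunday + 4 = Thursday.

Thursday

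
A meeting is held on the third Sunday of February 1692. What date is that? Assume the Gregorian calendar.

February 1, 1692 is a Friday.
The first Sunday is therefore February 3 (2 days later).
The third Sunday is 3 + 2×7 = February 17.

February 17, 1692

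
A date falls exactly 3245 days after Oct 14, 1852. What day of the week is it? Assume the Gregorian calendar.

Monday

First find the weekday of Oct 14, 1852. Doomsday rule: the anchor day for the 1800s is Friday. For year 52: 52÷12 = 4 r 4, and 4÷4 = 1, so 4+4+1 = 9.
Friday + 9 ≡ Sunday — that's 1852's doomsday.
In October the doomsday date is Oct 10.
Oct 14 is 4 days after Oct 10; 4 mod 7 = 4, so Sunday + 4 = Thursday.
3245 mod 7 = 4, so 3245 days after a Thursday is Thursday + 4 = Monday.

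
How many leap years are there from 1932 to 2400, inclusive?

115

Multiples of 4 in [1932,2400]: 118.
Of those, multiples of 100: 5 (not leap unless ÷400).
Multiples of 400: 2.
Leap years = 118 − 5 + 2 = 115.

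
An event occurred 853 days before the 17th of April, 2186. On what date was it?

December 16, 2183

−365 (one year) → Apr 17, 2185 (488 left).
−365 (one year) → Apr 17, 2184 (123 left).
−17 → Mar 31, 2184 (end of Mar, 31 days; 106 left).
−31 → Feb 29, 2184 (end of Feb, 29 days; 75 left).
−29 → Jan 31, 2184 (end of Jan, 31 days; 46 left).
−31 → Dec 31, 2183 (end of Dec, 31 days; 15 left).
−15 → Dec 16, 2183.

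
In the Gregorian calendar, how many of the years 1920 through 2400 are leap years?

Multiples of 4 in [1920,2400]: 121.
Of those, multiples of 100: 5 (not leap unless ÷400).
Multiples of 400: 2.
Leap years = 121 − 5 + 2 = 118.

118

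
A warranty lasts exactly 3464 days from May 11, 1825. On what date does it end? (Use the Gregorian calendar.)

November 4, 1834

+365 (one year) → May 11, 1826 (3099 left).
+365 (one year) → May 11, 1827 (2734 left).
+366 (one year; includes Feb 29, 1828) → May 11, 1828 (2368 left).
+365 (one year) → May 11, 1829 (2003 left).
+365 (one year) → May 11, 1830 (1638 left).
+365 (one year) → May 11, 1831 (1273 left).
+366 (one year; includes Feb 29, 1832) → May 11, 1832 (907 left).
+365 (one year) → May 11, 1833 (542 left).
+365 (one year) → May 11, 1834 (177 left).
May has 31 days: +21 → Jun 1, 1834 (156 left).
Jun has 30 days: +30 → Jul 1, 1834 (126 left).
Jul has 31 days: +31 → Aug 1, 1834 (95 left).
Aug has 31 days: +31 → Sep 1, 1834 (64 left).
Sep has 30 days: +30 → Oct 1, 1834 (34 left).
Oct has 31 days: +31 → Nov 1, 1834 (3 left).
+3 → Nov 4, 1834.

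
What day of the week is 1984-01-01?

Doomsday rule: the anchor day for the 1900s is Wednesday. For year 84: 84÷12 = 7 r 0, and 0÷4 = 0, so 7+0+0 = 7.
Wednesday + 7 ≡ Wednesday — that's 1984's doomsday.
In January the doomsday date is Jan 4 (1984 is a leap year (divisible by 4)).
Jan 1 is 3 days before Jan 4; 3 mod 7 = 3, so Wednesday − 3 = Sunday.

Sunday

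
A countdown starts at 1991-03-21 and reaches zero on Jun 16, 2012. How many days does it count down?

7758

Mar 21, 1991 → Mar 21, 1992: 366 days (Feb 29, 1992 is in that span).
Mar 21, 1992 → Mar 21, 1993: 365 days.
Mar 21, 1993 → Mar 21, 1994: 365 days.
Mar 21, 1994 → Mar 21, 1995: 365 days.
Mar 21, 1995 → Mar 21, 1996: 366 days (Feb 29, 1996 is in that span).
Mar 21, 1996 → Mar 21, 1997: 365 days.
Mar 21, 1997 → Mar 21, 1998: 365 days.
Mar 21, 1998 → Mar 21, 1999: 365 days.
Mar 21, 1999 → Mar 21, 2000: 366 days (Feb 29, 2000 is in that span).
Mar 21, 2000 → Mar 21, 2001: 365 days.
Mar 21, 2001 → Mar 21, 2002: 365 days.
Mar 21, 2002 → Mar 21, 2003: 365 days.
Mar 21, 2003 → Mar 21, 2004: 366 days (Feb 29, 2004 is in that span).
Mar 21, 2004 → Mar 21, 2005: 365 days.
Mar 21, 2005 → Mar 21, 2006: 365 days.
Mar 21, 2006 → Mar 21, 2007: 365 days.
Mar 21, 2007 → Mar 21, 2008: 366 days (Feb 29, 2008 is in that span).
Mar 21, 2008 → Mar 21, 2009: 365 days.
Mar 21, 2009 → Mar 21, 2010: 365 days.
Mar 21, 2010 → Mar 21, 2011: 365 days.
Mar 21, 2011 → Mar 21, 2012: 366 days (Feb 29, 2012 is in that span).
Mar 21, 2012 → Apr 21, 2012: 31 days (March has 31).
Apr 21, 2012 → May 21, 2012: 30 days (April has 30).
May 21, 2012 → Jun 16, 2012: 26 days.
Total: 7758 days.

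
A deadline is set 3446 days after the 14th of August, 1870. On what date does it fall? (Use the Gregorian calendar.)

+365 (one year) → Aug 14, 1871 (3081 left).
+366 (one year; includes Feb 29, 1872) → Aug 14, 1872 (2715 left).
+365 (one year) → Aug 14, 1873 (2350 left).
+365 (one year) → Aug 14, 1874 (1985 left).
+365 (one year) → Aug 14, 1875 (1620 left).
+366 (one year; includes Feb 29, 1876) → Aug 14, 1876 (1254 left).
+365 (one year) → Aug 14, 1877 (889 left).
+365 (one year) → Aug 14, 1878 (524 left).
+365 (one year) → Aug 14, 1879 (159 left).
Aug has 31 days: +18 → Sep 1, 1879 (141 left).
Sep has 30 days: +30 → Oct 1, 1879 (111 left).
Oct has 31 days: +31 → Nov 1, 1879 (80 left).
Nov has 30 days: +30 → Dec 1, 1879 (50 left).
Dec has 31 days: +31 → Jan 1, 1880 (19 left).
+19 → Jan 20, 1880.

January 20, 1880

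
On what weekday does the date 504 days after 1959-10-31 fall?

First find the weekday of Oct 31, 1959. Doomsday rule: the anchor day for the 1900s is Wednesday. For year 59: 59÷12 = 4 r 11, and 11÷4 = 2, so 4+11+2 = 17.
Wednesday + 17 ≡ Saturday — that's 1959's doomsday.
In October the doomsday date is Oct 10.
Oct 31 is 21 days after Oct 10; 21 mod 7 = 0, so Saturday + 0 = Saturday.
504 mod 7 = 0, so 504 days after a Saturday is Saturday + 0 = Saturday.

Saturday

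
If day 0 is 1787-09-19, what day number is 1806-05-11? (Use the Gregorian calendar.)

Sep 19, 1787 → Sep 19, 1788: 366 days (Feb 29, 1788 is in that span).
Sep 19, 1788 → Sep 19, 1789: 365 days.
Sep 19, 1789 → Sep 19, 1790: 365 days.
Sep 19, 1790 → Sep 19, 1791: 365 days.
Sep 19, 1791 → Sep 19, 1792: 366 days (Feb 29, 1792 is in that span).
Sep 19, 1792 → Sep 19, 1793: 365 days.
Sep 19, 1793 → Sep 19, 1794: 365 days.
Sep 19, 1794 → Sep 19, 1795: 365 days.
Sep 19, 1795 → Sep 19, 1796: 366 days (Feb 29, 1796 is in that span).
Sep 19, 1796 → Sep 19, 1797: 365 days.
Sep 19, 1797 → Sep 19, 1798: 365 days.
Sep 19, 1798 → Sep 19, 1799: 365 days.
Sep 19, 1799 → Sep 19, 1800: 365 days.
Sep 19, 1800 → Sep 19, 1801: 365 days.
Sep 19, 1801 → Sep 19, 1802: 365 days.
Sep 19, 1802 → Sep 19, 1803: 365 days.
Sep 19, 1803 → Sep 19, 1804: 366 days (Feb 29, 1804 is in that span).
Sep 19, 1804 → Sep 19, 1805: 365 days.
Sep 19, 1805 → Oct 19, 1805: 30 days (September has 30).
Oct 19, 1805 → Nov 19, 1805: 31 days (October has 31).
Nov 19, 1805 → Dec 19, 1805: 30 days (November has 30).
Dec 19, 1805 → Jan 19, 1806: 31 days (December has 31).
Jan 19, 1806 → Feb 19, 1806: 31 days (January has 31).
Feb 19, 1806 → Mar 19, 1806: 28 days (February has 28).
Mar 19, 1806 → Apr 19, 1806: 31 days (March has 31).
Apr 19, 1806 → May 11, 1806: 22 days.
Total: 6808 days.

6808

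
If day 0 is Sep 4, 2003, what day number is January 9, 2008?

1588

Sep 4, 2003 → Sep 4, 2004: 366 days (Feb 29, 2004 is in that span).
Sep 4, 2004 → Sep 4, 2005: 365 days.
Sep 4, 2005 → Sep 4, 2006: 365 days.
Sep 4, 2006 → Sep 4, 2007: 365 days.
Sep 4, 2007 → Oct 4, 2007: 30 days (September has 30).
Oct 4, 2007 → Nov 4, 2007: 31 days (October has 31).
Nov 4, 2007 → Dec 4, 2007: 30 days (November has 30).
Dec 4, 2007 → Jan 4, 2008: 31 days (December has 31).
Jan 4, 2008 → Jan 9, 2008: 5 days.
Total: 1588 days.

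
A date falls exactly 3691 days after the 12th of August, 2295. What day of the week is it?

First find the weekday of Aug 12, 2295. Doomsday rule: the anchor day for the 2200s is Friday. For year 95: 95÷12 = 7 r 11, and 11÷4 = 2, so 7+11+2 = 20.
Friday + 20 ≡ Thursday — that's 2295's doomsday.
In August the doomsday date is Aug 8.
Aug 12 is 4 days after Aug 8; 4 mod 7 = 4, so Thursday + 4 = Monday.
3691 mod 7 = 2, so 3691 days after a Monday is Monday + 2 = Wednesday.

Wednesday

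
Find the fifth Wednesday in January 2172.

January 29, 2172

January 1, 2172 is a Wednesday.
The first Wednesday is therefore January 1 (same day).
The fifth Wednesday is 1 + 4×7 = January 29.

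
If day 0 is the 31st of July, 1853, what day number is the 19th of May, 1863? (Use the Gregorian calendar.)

3579

Jul 31, 1853 → Jul 31, 1854: 365 days.
Jul 31, 1854 → Jul 31, 1855: 365 days.
Jul 31, 1855 → Jul 31, 1856: 366 days (Feb 29, 1856 is in that span).
Jul 31, 1856 → Jul 31, 1857: 365 days.
Jul 31, 1857 → Jul 31, 1858: 365 days.
Jul 31, 1858 → Jul 31, 1859: 365 days.
Jul 31, 1859 → Jul 31, 1860: 366 days (Feb 29, 1860 is in that span).
Jul 31, 1860 → Jul 31, 1861: 365 days.
Jul 31, 1861 → Jul 31, 1862: 365 days.
Jul 31, 1862 → Aug 31, 1862: 31 days (July has 31).
Aug 31, 1862 → Sep 30, 1862: 30 days (August has 31).
Sep 30, 1862 → Oct 30, 1862: 30 days (September has 30).
Oct 30, 1862 → Nov 30, 1862: 31 days (October has 31).
Nov 30, 1862 → Dec 30, 1862: 30 days (November has 30).
Dec 30, 1862 → Jan 30, 1863: 31 days (December has 31).
Jan 30, 1863 → Feb 28, 1863: 29 days (January has 31).
Feb 28, 1863 → Mar 28, 1863: 28 days (February has 28).
Mar 28, 1863 → Apr 28, 1863: 31 days (March has 31).
Apr 28, 1863 → May 19, 1863: 21 days.
Total: 3579 days.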